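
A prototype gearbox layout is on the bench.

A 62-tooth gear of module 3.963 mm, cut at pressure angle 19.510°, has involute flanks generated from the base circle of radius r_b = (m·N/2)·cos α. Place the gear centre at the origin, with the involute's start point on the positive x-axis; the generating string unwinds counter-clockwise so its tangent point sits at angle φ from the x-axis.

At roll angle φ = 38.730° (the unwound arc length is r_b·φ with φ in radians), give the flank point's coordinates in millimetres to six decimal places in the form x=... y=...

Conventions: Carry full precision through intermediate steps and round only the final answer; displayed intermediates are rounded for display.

single-mesh involute tooth geometry (62T wheel at module 3.963)
pitch radius r_p = m·N/2 = 3.963·62/2 = 122.853000
base radius r_b = r_p·cos α = 122.853000·cos 19.510° = 115.799176
roll angle φ = 38.730° = 0.67596602 rad
x = r_b·(cos φ + φ·sin φ) = 139.308942
y = r_b·(sin φ − φ·cos φ) = 11.386317

x=139.308942 y=11.386317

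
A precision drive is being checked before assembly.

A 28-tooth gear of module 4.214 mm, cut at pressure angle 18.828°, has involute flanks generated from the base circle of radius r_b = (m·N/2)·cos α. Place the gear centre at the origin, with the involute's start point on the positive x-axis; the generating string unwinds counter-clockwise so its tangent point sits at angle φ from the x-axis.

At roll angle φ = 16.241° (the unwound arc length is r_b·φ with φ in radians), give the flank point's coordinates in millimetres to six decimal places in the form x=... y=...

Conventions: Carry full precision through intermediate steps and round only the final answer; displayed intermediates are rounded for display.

class = single-mesh tooth geometry [base-circle involute, m = 4.214, 28T]
pitch radius r_p = m·N/2 = 4.214·28/2 = 58.996000
base radius r_b = r_p·cos α = 58.996000·cos 18.828° = 55.839222
roll angle φ = 16.241° = 0.28345892 rad
x = r_b·(cos φ + φ·sin φ) = 58.037672
y = r_b·(sin φ − φ·cos φ) = 0.420528

x=58.037672 y=0.420528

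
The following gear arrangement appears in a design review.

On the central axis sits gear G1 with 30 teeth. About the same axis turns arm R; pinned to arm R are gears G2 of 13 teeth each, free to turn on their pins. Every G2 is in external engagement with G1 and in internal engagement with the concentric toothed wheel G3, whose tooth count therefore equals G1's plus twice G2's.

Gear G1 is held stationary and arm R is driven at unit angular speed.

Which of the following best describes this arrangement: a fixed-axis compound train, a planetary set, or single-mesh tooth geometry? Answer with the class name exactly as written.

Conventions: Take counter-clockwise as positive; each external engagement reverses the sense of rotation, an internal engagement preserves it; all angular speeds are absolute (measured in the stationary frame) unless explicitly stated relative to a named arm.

recognized (axles ride arm R): planetary set, 30/13/56 teeth
classification: planetary set

planetary set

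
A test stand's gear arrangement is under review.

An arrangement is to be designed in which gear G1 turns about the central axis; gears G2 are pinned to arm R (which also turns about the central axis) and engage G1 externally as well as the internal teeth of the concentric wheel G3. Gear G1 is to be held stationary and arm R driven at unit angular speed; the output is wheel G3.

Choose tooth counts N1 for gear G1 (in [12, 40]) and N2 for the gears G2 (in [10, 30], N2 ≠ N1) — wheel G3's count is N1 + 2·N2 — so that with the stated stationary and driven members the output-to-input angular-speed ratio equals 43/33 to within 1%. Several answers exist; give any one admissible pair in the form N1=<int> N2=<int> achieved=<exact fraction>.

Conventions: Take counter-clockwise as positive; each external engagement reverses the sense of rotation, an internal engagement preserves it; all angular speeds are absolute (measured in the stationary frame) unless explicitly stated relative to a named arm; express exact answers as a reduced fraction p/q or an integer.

N1=20 N2=23 achieved=43/33

planetary set to be sized for 43/33 (Willis relation)
Willis with ω_sun = 0: ω_ring/ω_arm = (N1+N3)/N3; set equal to 43/33  ⇒  N3/N1 = 1/(43/33 − 1) = 33/10
N3 = N1 + 2·N2  ⇒  N2/N1 = (N3/N1 − 1)/2 = (33/10 − 1)/2 = 23/20
smallest multiple with N1 ≥ 12 and N2 ≥ 10: k = 1  ⇒  N1 = 1·20 = 20, N2 = 1·23 = 23 (N1 ≤ 40, N2 ≤ 30, N2 ≠ N1 ✓), N3 = 20 + 2·23 = 66
check: (N1+N3)/N3 with N1 = 20, N3 = 66 gives 43/33; |achieved − target| = 0 ≤ 43/3300 ✓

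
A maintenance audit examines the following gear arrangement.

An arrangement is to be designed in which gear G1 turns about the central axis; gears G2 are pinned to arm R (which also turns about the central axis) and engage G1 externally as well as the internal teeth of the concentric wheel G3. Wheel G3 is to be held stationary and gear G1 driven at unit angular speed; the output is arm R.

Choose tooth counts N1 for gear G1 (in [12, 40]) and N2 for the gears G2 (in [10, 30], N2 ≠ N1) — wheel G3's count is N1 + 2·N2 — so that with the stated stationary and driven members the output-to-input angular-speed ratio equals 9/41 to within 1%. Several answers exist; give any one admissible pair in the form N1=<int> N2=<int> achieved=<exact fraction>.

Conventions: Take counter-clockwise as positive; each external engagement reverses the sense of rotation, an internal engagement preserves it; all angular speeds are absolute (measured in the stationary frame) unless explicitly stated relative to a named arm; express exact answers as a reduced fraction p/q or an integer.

class = planetary set [ratio 9/41 wanted; Willis about the carrier]
Willis with ω_ring = 0: ω_arm/ω_sun = N1/(N1+N3); set equal to 9/41  ⇒  N3/N1 = 1/(9/41) − 1 = 32/9
N3 = N1 + 2·N2  ⇒  N2/N1 = (N3/N1 − 1)/2 = (32/9 − 1)/2 = 23/18
smallest multiple with N1 ≥ 12 and N2 ≥ 10: k = 1  ⇒  N1 = 1·18 = 18, N2 = 1·23 = 23 (N1 ≤ 40, N2 ≤ 30, N2 ≠ N1 ✓), N3 = 18 + 2·23 = 64
check: N1/(N1+N3) with N1 = 18, N3 = 64 gives 9/41; |achieved − target| = 0 ≤ 9/4100 ✓

N1=18 N2=23 achieved=9/41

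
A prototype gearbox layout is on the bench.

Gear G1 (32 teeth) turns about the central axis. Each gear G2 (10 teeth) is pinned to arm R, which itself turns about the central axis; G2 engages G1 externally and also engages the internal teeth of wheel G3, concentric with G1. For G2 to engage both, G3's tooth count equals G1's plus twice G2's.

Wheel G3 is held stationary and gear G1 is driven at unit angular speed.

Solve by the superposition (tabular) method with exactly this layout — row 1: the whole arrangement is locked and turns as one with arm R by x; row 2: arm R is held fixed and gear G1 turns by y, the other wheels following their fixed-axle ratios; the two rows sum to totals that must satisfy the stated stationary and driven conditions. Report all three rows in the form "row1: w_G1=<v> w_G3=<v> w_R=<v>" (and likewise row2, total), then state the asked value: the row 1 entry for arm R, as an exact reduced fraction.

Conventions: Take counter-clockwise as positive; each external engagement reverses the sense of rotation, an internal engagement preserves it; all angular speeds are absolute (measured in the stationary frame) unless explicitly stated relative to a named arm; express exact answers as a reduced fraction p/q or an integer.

row1: w_G1=8/21 w_G3=8/21 w_R=8/21
row2: w_G1=13/21 w_G3=-8/21 w_R=0
total: w_G1=1 w_G3=0 w_R=8/21
asked value: 8/21

topology: planetary set — G1 32T / G2 10T / G3 52T, arm = carrier (Willis)
row 1 (train locked, turned with arm): all members turn x
superposition row 2 [arm held]: sun y, ring −(32/52)·y, arm 0
boundary: total ω_ring = x − (32/52)·y = 0 and total ω_sun = x + y = 1  ⇒  y = 13/21, x = 8/21
row 2 ring = −(32/52)·13/21 = -8/21
totals (row 1 + row 2): sun 8/21 + 13/21 = 1, ring 8/21 + (-8/21) = 0, arm 8/21 + 0 = 8/21
asked cell (row1, arm) = 8/21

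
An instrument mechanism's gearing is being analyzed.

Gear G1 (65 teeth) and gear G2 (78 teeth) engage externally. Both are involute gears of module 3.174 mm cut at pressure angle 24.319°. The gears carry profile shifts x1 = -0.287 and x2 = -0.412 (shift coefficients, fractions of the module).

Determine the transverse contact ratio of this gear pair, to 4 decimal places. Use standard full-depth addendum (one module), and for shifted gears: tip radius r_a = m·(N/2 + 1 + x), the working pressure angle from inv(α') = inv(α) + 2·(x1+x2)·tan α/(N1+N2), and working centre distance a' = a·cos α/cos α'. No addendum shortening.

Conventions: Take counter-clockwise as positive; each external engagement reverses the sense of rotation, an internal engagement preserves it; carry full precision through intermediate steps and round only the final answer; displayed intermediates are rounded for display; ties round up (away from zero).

1.6819

topology: single-mesh involute geometry — m = 3.174, 65T/78T pair
base radii: r_b1 = 94.001723, r_b2 = 112.802068
tip radii: r_a1 = 105.418062, r_a2 = 125.652312
inv(α') = inv(24.319°) + 2·(-0.287-0.412)·tan α/(65+78) = 0.02305193  ⇒  α' = 23.00090°
a' = a·cos α / cos α' = 226.9410·cos 24.319°/cos 23.00090° = 224.664949
action lengths: √(r_a1²−r_b1²) = 47.714189, √(r_a2²−r_b2²) = 55.355190
base pitch p_b = π·m·cos α = 9.086619
CR = (47.714189 + 55.355190 − 224.664949·sin 23.00090°)/9.086619 = 1.681872
contact ratio ≈ 1.6819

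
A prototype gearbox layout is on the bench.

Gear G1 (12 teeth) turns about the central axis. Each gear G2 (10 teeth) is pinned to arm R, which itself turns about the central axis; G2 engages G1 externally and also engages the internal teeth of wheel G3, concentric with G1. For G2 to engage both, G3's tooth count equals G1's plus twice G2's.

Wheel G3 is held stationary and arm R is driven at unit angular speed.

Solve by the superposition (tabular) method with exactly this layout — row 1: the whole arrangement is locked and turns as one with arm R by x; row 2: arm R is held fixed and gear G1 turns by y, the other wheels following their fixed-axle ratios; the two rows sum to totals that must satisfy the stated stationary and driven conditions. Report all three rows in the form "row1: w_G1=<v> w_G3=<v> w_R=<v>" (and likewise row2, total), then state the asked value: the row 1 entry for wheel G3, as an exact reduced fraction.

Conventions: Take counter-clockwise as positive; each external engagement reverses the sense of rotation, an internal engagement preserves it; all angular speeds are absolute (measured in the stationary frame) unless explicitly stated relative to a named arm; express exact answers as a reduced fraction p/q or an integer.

planetary set (12T centre, 10T on arm, 32T internal) — Willis relation
row 1: whole set turns with the arm by x
superposition row 2 [arm held]: sun y, ring −(12/32)·y, arm 0
boundary: total ω_ring = x − (12/32)·y = 0 and total ω_arm = x = 1  ⇒  y = 8/3, x = 1
row 2 ring = −(12/32)·8/3 = -1
totals (row 1 + row 2): sun 1 + 8/3 = 11/3, ring 1 + (-1) = 0, arm 1 + 0 = 1
asked cell (row1, ring) = 1

row1: w_G1=1 w_G3=1 w_R=1
row2: w_G1=8/3 w_G3=-1 w_R=0
total: w_G1=11/3 w_G3=0 w_R=1
asked value: 1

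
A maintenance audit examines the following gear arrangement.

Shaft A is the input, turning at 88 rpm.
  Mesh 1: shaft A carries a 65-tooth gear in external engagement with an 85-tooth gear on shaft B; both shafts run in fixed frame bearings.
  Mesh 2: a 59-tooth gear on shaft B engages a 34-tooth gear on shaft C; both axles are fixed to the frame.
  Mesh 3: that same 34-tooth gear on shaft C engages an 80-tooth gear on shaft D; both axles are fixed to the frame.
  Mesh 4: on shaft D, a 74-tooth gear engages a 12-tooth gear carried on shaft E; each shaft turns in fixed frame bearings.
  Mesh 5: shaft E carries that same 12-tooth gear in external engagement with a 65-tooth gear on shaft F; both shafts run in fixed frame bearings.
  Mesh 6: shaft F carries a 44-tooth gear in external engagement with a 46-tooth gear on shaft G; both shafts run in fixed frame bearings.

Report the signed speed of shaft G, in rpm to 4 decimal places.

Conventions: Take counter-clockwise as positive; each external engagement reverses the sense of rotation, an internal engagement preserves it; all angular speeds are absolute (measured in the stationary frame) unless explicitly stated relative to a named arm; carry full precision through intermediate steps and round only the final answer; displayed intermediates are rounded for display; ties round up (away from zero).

recognized (7 fixed axles, 6 meshes): fixed-axis compound train
mesh 1 [65T→85T]: ω = 88.0000×65/85 = 67.2941 rpm, sense flips to −
mesh 2 [59T→34T]: ω = 67.2941×59/34 = 116.7751 rpm, sense flips to +
mesh 3 [34T→80T]: ω = 116.7751×34/80 = 49.6294 rpm, sense flips to −
mesh 4 [74T→12T]: ω = 49.6294×74/12 = 306.0480 rpm, sense flips to +
mesh 5 [12T→65T]: ω = 306.0480×12/65 = 56.5012 rpm, sense flips to −
mesh 6 [44T→46T]: ω = 56.5012×44/46 = 54.0446 rpm, sense flips to +
signed output speed = +54.0446 rpm

+54.0446 rpm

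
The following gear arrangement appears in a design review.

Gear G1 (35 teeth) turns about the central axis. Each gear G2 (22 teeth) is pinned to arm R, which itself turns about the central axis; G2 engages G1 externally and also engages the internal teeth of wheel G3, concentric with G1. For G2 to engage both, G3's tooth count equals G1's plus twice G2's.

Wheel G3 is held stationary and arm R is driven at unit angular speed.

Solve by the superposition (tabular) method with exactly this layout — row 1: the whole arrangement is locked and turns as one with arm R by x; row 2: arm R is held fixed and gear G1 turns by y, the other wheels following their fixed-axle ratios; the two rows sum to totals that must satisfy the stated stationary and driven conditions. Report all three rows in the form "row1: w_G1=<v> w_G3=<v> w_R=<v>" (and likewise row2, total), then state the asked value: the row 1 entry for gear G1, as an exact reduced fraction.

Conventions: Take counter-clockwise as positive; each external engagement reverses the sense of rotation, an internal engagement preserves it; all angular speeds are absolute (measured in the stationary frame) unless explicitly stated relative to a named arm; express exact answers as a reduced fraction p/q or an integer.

class = planetary set [G3 = 35+2·22 = 79; Willis about the carrier]
row 1 — lock + rotate with arm: ω_sun = ω_ring = ω_arm = x
row 2: sun turns y, ring = −(35/79)·y, arm 0
boundary: total ω_ring = x − (35/79)·y = 0 and total ω_arm = x = 1  ⇒  y = 79/35, x = 1
row 2 ring = −(35/79)·79/35 = -1
totals (row 1 + row 2): sun 1 + 79/35 = 114/35, ring 1 + (-1) = 0, arm 1 + 0 = 1
asked cell (row1, sun) = 1

row1: w_G1=1 w_G3=1 w_R=1
row2: w_G1=79/35 w_G3=-1 w_R=0
total: w_G1=114/35 w_G3=0 w_R=1
asked value: 1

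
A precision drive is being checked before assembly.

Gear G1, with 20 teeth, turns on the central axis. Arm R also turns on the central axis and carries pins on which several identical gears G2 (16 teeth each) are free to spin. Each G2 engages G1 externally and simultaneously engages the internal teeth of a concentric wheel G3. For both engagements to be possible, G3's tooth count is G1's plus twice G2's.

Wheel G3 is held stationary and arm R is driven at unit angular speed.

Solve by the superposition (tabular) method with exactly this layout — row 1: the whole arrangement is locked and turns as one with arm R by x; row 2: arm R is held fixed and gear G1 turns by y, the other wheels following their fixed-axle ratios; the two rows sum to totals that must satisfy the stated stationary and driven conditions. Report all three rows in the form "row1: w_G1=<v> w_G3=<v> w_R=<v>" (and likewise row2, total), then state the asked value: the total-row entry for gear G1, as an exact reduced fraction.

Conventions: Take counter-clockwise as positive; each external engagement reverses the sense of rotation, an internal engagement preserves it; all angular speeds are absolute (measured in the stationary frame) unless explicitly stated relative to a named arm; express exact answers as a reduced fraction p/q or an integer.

planetary set (20T centre, 16T on arm, 52T internal) — Willis relation
row 1 (train locked, turned with arm): all members turn x
row 2: sun turns y, ring = −(20/52)·y, arm 0
boundary: total ω_ring = x − (20/52)·y = 0 and total ω_arm = x = 1  ⇒  y = 13/5, x = 1
row 2 ring = −(20/52)·13/5 = -1
totals (row 1 + row 2): sun 1 + 13/5 = 18/5, ring 1 + (-1) = 0, arm 1 + 0 = 1
asked cell (total, sun) = 18/5

row1: w_G1=1 w_G3=1 w_R=1
row2: w_G1=13/5 w_G3=-1 w_R=0
total: w_G1=18/5 w_G3=0 w_R=1
asked value: 18/5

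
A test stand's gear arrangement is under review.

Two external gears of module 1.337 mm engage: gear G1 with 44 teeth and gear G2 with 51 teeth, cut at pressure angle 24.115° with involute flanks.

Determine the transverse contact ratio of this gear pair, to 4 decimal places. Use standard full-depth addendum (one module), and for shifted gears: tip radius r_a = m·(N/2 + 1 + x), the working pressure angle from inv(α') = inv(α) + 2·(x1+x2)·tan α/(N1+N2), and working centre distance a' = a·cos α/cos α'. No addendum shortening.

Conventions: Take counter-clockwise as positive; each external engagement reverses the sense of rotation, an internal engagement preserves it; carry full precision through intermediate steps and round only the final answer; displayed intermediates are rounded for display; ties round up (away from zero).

single-mesh involute tooth geometry (44T engaging 51T at module 1.337)
base radii: r_b1 = 26.846959, r_b2 = 31.118066
tip radii: r_a1 = 30.751000, r_a2 = 35.430500
no profile shift: α' = α, a' = a
action lengths: √(r_a1²−r_b1²) = 14.995492, √(r_a2²−r_b2²) = 16.940669
base pitch p_b = π·m·cos α = 3.833737
CR = (14.995492 + 16.940669 − 63.507500·sin 24.11500°)/3.833737 = 1.562167
contact ratio ≈ 1.5622

1.5622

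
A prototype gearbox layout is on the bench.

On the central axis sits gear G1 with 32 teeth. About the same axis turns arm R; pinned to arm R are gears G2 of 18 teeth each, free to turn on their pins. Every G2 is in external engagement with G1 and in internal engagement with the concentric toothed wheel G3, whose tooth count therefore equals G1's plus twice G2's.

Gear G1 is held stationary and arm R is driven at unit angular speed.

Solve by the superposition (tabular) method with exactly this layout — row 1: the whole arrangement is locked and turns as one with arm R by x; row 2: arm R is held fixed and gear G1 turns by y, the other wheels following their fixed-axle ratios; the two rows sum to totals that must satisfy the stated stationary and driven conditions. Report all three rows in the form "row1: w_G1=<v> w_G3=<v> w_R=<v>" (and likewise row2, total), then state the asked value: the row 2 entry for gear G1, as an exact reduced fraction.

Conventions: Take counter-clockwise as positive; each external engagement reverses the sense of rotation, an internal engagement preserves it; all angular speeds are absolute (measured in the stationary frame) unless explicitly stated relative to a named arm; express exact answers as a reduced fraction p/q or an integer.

class = planetary set [G3 = 32+2·18 = 68; Willis about the carrier]
row 1 (train locked, turned with arm): all members turn x
row 2: sun turns y, ring = −(32/68)·y, arm 0
boundary: total ω_sun = x + y = 0 and total ω_arm = x = 1  ⇒  y = -1, x = 1
row 2 ring = −(32/68)·(-1) = 8/17
totals (row 1 + row 2): sun 1 + (-1) = 0, ring 1 + 8/17 = 25/17, arm 1 + 0 = 1
asked cell (row2, sun) = -1

row1: w_G1=1 w_G3=1 w_R=1
row2: w_G1=-1 w_G3=8/17 w_R=0
total: w_G1=0 w_G3=25/17 w_R=1
asked value: -1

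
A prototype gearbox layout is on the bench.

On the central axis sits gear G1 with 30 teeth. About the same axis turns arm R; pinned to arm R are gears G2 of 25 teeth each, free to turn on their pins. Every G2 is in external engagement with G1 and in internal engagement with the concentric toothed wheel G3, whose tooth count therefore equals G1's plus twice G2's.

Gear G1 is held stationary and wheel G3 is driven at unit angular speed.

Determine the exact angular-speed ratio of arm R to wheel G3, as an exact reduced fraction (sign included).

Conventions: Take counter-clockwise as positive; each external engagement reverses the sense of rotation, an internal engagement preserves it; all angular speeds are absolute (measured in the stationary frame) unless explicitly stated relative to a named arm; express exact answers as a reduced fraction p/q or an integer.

8/11

class = planetary set [G3 = 30+2·25 = 80; Willis about the carrier]
ring teeth: 30 + 2·25 = 80
30(ω_sun−ω_arm) = −80(ω_ring−ω_arm),  ω_sun = 0, ω_ring = 1
30(0−ω_arm) = −80(1−ω_arm)  ⇒  110·ω_arm = 80  ⇒  ω_arm = 8/11
ω_out/ω_in = 8/11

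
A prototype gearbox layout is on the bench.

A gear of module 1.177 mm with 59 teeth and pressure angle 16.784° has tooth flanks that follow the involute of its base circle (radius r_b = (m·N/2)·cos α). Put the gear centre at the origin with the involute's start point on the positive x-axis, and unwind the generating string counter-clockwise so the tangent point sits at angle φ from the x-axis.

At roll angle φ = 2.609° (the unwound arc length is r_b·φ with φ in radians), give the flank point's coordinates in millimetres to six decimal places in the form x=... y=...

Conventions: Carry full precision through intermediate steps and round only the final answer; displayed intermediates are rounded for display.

single-mesh involute tooth geometry (59T wheel at module 1.177)
pitch radius r_p = m·N/2 = 1.177·59/2 = 34.721500
base radius r_b = r_p·cos α = 34.721500·cos 16.784° = 33.242370
roll angle φ = 2.609° = 0.04553564 rad
x = r_b·(cos φ + φ·sin φ) = 33.276816
y = r_b·(sin φ − φ·cos φ) = 0.001046

x=33.276816 y=0.001046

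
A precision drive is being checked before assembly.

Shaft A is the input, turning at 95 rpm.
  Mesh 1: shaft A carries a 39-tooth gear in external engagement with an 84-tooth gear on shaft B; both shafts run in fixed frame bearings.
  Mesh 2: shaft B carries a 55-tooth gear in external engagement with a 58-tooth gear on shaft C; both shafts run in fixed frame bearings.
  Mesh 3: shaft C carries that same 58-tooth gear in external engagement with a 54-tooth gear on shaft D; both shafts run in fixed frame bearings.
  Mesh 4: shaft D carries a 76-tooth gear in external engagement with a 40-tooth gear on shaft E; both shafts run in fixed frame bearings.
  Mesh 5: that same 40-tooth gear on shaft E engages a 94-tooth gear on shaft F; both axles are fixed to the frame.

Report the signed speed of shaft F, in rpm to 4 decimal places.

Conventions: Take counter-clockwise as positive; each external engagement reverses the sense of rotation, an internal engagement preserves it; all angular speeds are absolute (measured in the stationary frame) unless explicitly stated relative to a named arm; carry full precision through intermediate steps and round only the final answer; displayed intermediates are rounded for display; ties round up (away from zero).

topology: fixed-axis compound train — 5 meshes, A→F
mesh 1 [39T→84T]: ω = 95.0000×39/84 = 44.1071 rpm, sense flips to −
mesh 2 [55T→58T]: ω = 44.1071×55/58 = 41.8257 rpm, sense flips to +
mesh 3 [58T→54T]: ω = 41.8257×58/54 = 44.9239 rpm, sense flips to −
mesh 4 [76T→40T]: ω = 44.9239×76/40 = 85.3555 rpm, sense flips to +
mesh 5 [40T→94T]: ω = 85.3555×40/94 = 36.3215 rpm, sense flips to −
signed output speed = -36.3215 rpm

-36.3215 rpm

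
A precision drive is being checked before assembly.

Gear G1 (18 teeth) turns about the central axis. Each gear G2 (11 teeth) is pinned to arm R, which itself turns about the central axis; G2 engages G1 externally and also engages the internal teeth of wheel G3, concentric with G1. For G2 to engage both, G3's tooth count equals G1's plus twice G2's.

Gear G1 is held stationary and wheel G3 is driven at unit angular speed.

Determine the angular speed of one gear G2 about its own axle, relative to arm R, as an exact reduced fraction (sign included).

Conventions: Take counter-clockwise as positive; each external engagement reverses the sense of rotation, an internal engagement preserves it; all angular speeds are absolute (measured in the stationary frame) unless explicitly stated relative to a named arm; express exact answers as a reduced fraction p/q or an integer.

planetary set (18T centre, 11T on arm, 40T internal) — Willis relation
ring teeth: 18 + 2·11 = 40
18(ω_sun−ω_arm) = −40(ω_ring−ω_arm),  ω_sun = 0, ω_ring = 1
18(0−ω_arm) = −40(1−ω_arm)  ⇒  58·ω_arm = 40  ⇒  ω_arm = 20/29
sun–planet mesh: 18·(0−20/29) = −11·(ω_p−ω_arm)  ⇒  ω_p−ω_arm = 360/319
exact speed ratio = 360/319

360/319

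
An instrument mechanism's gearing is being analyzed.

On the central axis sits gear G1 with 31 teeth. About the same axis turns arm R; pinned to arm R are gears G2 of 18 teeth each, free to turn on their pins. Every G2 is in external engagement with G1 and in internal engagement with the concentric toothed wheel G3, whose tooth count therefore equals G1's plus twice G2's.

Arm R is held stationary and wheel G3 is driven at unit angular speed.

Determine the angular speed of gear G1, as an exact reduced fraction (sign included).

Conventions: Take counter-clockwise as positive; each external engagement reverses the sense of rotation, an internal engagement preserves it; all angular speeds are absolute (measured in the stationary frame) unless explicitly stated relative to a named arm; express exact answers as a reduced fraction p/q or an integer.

-67/31

topology: planetary set — G1 31T / G2 18T / G3 67T, arm = carrier (Willis)
ring teeth: 31 + 2·18 = 67
31(ω_sun−ω_arm) = −67(ω_ring−ω_arm),  ω_arm = 0, ω_ring = 1
ω_sun = 0 − (67/31)(1−0) = -67/31
exact speed ratio = -67/31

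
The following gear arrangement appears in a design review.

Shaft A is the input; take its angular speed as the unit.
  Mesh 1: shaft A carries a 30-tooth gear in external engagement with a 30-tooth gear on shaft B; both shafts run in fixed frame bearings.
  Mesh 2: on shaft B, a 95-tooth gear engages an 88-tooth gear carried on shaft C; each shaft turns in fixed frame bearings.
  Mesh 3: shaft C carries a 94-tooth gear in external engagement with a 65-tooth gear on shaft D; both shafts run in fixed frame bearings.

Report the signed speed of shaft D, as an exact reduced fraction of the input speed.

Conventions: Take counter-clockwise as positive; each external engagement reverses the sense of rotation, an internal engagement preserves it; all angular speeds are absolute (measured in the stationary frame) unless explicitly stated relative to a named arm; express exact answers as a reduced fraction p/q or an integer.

3-mesh fixed-axis compound train (all bearings frame-fixed)
mesh 1 [30T→30T]: |ω|/ω_in = 1×30/30 = 1, sense flips to −
mesh 2 [95T→88T]: |ω|/ω_in = 1×95/88 = 95/88, sense flips to +
mesh 3 [94T→65T]: |ω|/ω_in = (95/88)×94/65 = 893/572, sense flips to −
signed output speed (× input speed) = -893/572

-893/572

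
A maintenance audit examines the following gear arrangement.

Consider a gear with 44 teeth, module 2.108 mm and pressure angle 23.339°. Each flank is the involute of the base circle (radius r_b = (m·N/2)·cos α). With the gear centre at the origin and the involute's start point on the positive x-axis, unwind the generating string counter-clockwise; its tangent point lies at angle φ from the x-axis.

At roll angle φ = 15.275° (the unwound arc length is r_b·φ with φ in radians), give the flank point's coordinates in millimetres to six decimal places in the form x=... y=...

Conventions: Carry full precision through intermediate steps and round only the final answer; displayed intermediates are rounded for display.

recognized (one wheel, involute flank): single-mesh tooth geometry, m = 2.108, N = 44
pitch radius r_p = m·N/2 = 2.108·44/2 = 46.376000
base radius r_b = r_p·cos α = 46.376000·cos 23.339° = 42.581373
roll angle φ = 15.275° = 0.26659904 rad
x = r_b·(cos φ + φ·sin φ) = 44.067828
y = r_b·(sin φ − φ·cos φ) = 0.267045

x=44.067828 y=0.267045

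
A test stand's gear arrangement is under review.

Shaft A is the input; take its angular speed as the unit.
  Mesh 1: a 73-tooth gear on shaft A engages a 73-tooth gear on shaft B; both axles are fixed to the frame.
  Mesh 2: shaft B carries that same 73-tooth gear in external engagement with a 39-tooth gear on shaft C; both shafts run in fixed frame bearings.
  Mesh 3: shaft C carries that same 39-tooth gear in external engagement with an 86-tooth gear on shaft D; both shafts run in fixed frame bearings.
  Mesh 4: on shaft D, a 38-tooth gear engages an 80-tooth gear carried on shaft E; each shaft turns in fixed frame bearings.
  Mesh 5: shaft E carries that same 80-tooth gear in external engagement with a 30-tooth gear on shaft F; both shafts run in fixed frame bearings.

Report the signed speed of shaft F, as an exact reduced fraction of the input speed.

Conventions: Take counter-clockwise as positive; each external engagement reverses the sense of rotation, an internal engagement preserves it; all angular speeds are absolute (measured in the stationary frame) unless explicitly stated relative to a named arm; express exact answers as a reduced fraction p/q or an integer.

5-mesh fixed-axis compound train (all bearings frame-fixed)
mesh 1 [73T→73T]: |ω|/ω_in = 1×73/73 = 1, sense flips to −
mesh 2 [73T→39T]: |ω|/ω_in = 1×73/39 = 73/39, sense flips to +
mesh 3 [39T→86T]: |ω|/ω_in = (73/39)×39/86 = 73/86, sense flips to −
mesh 4 [38T→80T]: |ω|/ω_in = (73/86)×38/80 = 1387/3440, sense flips to +
mesh 5 [80T→30T]: |ω|/ω_in = (1387/3440)×80/30 = 1387/1290, sense flips to −
signed output speed (× input speed) = -1387/1290

-1387/1290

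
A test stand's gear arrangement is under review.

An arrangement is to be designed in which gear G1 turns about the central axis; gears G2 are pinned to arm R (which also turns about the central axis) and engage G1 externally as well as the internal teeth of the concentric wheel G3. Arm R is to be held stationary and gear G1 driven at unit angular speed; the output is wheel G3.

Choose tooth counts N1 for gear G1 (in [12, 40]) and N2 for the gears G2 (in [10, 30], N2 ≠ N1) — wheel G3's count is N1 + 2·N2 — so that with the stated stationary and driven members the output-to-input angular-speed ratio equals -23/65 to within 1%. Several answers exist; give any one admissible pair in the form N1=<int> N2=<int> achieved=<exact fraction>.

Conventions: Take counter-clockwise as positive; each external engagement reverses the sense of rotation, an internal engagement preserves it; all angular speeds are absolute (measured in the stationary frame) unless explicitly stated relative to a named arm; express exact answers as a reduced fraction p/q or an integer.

topology: planetary set — design target -23/65, arm = carrier (Willis)
Willis with ω_arm = 0: ω_ring/ω_sun = −N1/N3; set equal to -23/65  ⇒  N3/N1 = −1/(-23/65) = 65/23
N3 = N1 + 2·N2  ⇒  N2/N1 = (N3/N1 − 1)/2 = (65/23 − 1)/2 = 21/23
smallest multiple with N1 ≥ 12 and N2 ≥ 10: k = 1  ⇒  N1 = 1·23 = 23, N2 = 1·21 = 21 (N1 ≤ 40, N2 ≤ 30, N2 ≠ N1 ✓), N3 = 23 + 2·21 = 65
check: −N1/N3 with N1 = 23, N3 = 65 gives -23/65; |achieved − target| = 0 ≤ 23/6500 ✓

N1=23 N2=21 achieved=-23/65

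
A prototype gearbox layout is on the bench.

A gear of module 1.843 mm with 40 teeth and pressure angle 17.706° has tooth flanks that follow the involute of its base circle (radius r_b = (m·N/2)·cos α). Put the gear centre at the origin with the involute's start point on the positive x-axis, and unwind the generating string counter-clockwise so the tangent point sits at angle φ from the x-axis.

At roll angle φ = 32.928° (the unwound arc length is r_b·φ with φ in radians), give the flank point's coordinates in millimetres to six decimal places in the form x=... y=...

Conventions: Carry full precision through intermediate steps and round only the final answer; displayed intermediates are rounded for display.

x=40.442591 y=2.149186

class = single-mesh tooth geometry [base-circle involute, m = 1.843, 40T]
pitch radius r_p = m·N/2 = 1.843·40/2 = 36.860000
base radius r_b = r_p·cos α = 36.860000·cos 17.706° = 35.113928
roll angle φ = 32.928° = 0.57470202 rad
x = r_b·(cos φ + φ·sin φ) = 40.442591
y = r_b·(sin φ − φ·cos φ) = 2.149186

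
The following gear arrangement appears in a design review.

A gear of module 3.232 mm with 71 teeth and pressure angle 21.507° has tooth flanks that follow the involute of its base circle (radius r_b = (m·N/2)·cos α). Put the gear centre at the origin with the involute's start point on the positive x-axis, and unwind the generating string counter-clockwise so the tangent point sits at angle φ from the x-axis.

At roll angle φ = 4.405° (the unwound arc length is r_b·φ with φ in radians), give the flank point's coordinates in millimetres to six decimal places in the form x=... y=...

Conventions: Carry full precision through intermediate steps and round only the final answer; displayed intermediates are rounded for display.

recognized (one wheel, involute flank): single-mesh tooth geometry, m = 3.232, N = 71
pitch radius r_p = m·N/2 = 3.232·71/2 = 114.736000
base radius r_b = r_p·cos α = 114.736000·cos 21.507° = 106.747252
roll angle φ = 4.405° = 0.07688175 rad
x = r_b·(cos φ + φ·sin φ) = 107.062267
y = r_b·(sin φ − φ·cos φ) = 0.016160

x=107.062267 y=0.016160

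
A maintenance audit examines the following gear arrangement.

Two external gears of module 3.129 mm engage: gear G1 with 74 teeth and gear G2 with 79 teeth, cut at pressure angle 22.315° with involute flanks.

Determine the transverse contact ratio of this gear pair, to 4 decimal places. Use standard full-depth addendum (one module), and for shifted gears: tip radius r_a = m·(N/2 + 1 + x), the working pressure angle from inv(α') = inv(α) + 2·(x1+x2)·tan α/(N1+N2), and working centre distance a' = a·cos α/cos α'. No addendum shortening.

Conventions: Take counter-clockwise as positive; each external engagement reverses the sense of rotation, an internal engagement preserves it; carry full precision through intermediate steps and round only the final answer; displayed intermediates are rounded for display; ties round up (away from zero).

1.6926

recognized (one external pair, fixed centres): single-mesh tooth geometry, m = 3.129, N1 = 74, N2 = 79
base radii: r_b1 = 107.102800, r_b2 = 114.339476
tip radii: r_a1 = 118.902000, r_a2 = 126.724500
no profile shift: α' = α, a' = a
action lengths: √(r_a1²−r_b1²) = 51.639867, √(r_a2²−r_b2²) = 54.640490
base pitch p_b = π·m·cos α = 9.093875
CR = (51.639867 + 54.640490 − 239.368500·sin 22.31500°)/9.093875 = 1.692626
contact ratio ≈ 1.6926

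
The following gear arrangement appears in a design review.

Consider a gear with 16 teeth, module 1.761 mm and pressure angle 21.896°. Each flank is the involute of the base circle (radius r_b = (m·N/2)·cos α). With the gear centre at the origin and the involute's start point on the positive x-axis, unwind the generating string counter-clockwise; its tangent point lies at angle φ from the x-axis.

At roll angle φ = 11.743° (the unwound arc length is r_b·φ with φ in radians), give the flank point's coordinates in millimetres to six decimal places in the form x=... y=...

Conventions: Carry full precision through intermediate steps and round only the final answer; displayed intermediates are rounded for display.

class = single-mesh tooth geometry [base-circle involute, m = 1.761, 16T]
pitch radius r_p = m·N/2 = 1.761·16/2 = 14.088000
base radius r_b = r_p·cos α = 14.088000·cos 21.896° = 13.071724
roll angle φ = 11.743° = 0.20495401 rad
x = r_b·(cos φ + φ·sin φ) = 13.343394
y = r_b·(sin φ − φ·cos φ) = 0.037356

x=13.343394 y=0.037356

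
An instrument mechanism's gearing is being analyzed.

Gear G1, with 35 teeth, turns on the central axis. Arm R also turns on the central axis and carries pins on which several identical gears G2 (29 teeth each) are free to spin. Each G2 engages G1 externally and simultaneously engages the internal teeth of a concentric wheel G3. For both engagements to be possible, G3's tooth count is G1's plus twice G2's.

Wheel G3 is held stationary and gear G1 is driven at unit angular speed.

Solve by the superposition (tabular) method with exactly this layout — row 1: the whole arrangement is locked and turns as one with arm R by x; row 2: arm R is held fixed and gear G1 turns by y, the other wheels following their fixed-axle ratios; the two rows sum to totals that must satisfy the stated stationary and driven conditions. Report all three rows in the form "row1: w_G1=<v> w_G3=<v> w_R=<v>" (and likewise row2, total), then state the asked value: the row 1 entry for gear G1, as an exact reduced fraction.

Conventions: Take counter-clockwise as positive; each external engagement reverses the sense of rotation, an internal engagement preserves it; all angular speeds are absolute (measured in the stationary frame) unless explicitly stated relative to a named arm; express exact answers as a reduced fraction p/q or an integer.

class = planetary set [G3 = 35+2·29 = 93; Willis about the carrier]
row 1 — lock + rotate with arm: ω_sun = ω_ring = ω_arm = x
row 2 — arm fixed, fixed-axis ratios: sun y, ring −(35/93)·y, arm 0
boundary: total ω_ring = x − (35/93)·y = 0 and total ω_sun = x + y = 1  ⇒  y = 93/128, x = 35/128
row 2 ring = −(35/93)·93/128 = -35/128
totals (row 1 + row 2): sun 35/128 + 93/128 = 1, ring 35/128 + (-35/128) = 0, arm 35/128 + 0 = 35/128
asked cell (row1, sun) = 35/128

row1: w_G1=35/128 w_G3=35/128 w_R=35/128
row2: w_G1=93/128 w_G3=-35/128 w_R=0
total: w_G1=1 w_G3=0 w_R=35/128
asked value: 35/128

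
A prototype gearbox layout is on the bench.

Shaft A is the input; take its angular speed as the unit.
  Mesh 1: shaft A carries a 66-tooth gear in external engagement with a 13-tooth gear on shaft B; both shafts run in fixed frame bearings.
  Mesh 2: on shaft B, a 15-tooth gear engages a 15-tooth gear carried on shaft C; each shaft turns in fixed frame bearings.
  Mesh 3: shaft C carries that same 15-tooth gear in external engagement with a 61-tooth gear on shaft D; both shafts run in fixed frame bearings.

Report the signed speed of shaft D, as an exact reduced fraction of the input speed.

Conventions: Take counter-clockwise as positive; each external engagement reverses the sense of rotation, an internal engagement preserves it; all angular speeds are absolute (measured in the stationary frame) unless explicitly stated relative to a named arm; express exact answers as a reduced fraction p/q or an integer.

-990/793

3-mesh fixed-axis compound train (all bearings frame-fixed)
mesh 1 [66T→13T]: |ω|/ω_in = 1×66/13 = 66/13, sense flips to −
mesh 2 [15T→15T]: |ω|/ω_in = (66/13)×15/15 = 66/13, sense flips to +
mesh 3 [15T→61T]: |ω|/ω_in = (66/13)×15/61 = 990/793, sense flips to −
signed output speed (× input speed) = -990/793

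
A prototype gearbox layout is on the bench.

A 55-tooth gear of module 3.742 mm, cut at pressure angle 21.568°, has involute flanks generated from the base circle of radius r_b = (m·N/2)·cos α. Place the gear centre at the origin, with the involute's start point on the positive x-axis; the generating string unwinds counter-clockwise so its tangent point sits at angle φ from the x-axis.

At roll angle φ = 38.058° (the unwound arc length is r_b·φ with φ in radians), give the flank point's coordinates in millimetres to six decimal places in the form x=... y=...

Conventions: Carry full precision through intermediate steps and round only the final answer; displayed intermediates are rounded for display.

x=114.539459 y=8.942847

single-mesh involute tooth geometry (55T wheel at module 3.742)
pitch radius r_p = m·N/2 = 3.742·55/2 = 102.905000
base radius r_b = r_p·cos α = 102.905000·cos 21.568° = 95.699792
roll angle φ = 38.058° = 0.66423741 rad
x = r_b·(cos φ + φ·sin φ) = 114.539459
y = r_b·(sin φ − φ·cos φ) = 8.942847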